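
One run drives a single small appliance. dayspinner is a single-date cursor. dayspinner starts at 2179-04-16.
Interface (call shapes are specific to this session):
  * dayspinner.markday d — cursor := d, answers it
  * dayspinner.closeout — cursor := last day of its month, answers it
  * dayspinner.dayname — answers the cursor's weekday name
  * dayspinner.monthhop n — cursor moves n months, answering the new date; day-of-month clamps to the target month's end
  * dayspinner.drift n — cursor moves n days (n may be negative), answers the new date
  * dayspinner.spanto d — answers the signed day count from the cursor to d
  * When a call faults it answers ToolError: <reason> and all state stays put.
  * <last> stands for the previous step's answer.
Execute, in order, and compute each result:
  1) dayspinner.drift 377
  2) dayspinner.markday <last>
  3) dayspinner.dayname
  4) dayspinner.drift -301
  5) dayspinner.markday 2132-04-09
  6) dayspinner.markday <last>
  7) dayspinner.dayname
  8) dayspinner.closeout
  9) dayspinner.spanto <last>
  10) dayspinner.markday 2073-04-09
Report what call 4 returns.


==> dayspinner.drift(n=377)
<== 2180-04-27
==> dayspinner.markday(d=<last>)
<== 2180-04-27
==> dayspinner.dayname()
<== Thursday
==> dayspinner.drift(n=-301)
<== 2179-07-01
==> dayspinner.markday(d=2132-04-09)
<== 2132-04-09
==> dayspinner.markday(d=<last>)
<== 2132-04-09
==> dayspinner.dayname()
<== Wednesday
==> dayspinner.closeout()
<== 2132-04-30
==> dayspinner.spanto(d=<last>)
<== 0
==> dayspinner.markday(d=2073-04-09)
<== 2073-04-09

Answer: 2179-07-01


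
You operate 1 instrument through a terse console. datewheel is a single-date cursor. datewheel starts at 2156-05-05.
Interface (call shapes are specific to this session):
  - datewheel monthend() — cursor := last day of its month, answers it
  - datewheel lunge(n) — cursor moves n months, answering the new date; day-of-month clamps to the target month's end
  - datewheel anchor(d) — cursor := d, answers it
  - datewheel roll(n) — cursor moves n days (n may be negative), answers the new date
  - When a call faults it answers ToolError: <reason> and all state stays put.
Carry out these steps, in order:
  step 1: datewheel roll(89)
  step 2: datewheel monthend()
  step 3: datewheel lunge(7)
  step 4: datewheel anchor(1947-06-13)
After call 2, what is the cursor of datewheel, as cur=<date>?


>>> datewheel roll n: 89
= 2156-08-02
>>> datewheel monthend
= 2156-08-31
>>> datewheel lunge n: 7
= 2157-03-31
>>> datewheel anchor d: 1947-06-13
= 1947-06-13

Answer: cur=2156-08-31


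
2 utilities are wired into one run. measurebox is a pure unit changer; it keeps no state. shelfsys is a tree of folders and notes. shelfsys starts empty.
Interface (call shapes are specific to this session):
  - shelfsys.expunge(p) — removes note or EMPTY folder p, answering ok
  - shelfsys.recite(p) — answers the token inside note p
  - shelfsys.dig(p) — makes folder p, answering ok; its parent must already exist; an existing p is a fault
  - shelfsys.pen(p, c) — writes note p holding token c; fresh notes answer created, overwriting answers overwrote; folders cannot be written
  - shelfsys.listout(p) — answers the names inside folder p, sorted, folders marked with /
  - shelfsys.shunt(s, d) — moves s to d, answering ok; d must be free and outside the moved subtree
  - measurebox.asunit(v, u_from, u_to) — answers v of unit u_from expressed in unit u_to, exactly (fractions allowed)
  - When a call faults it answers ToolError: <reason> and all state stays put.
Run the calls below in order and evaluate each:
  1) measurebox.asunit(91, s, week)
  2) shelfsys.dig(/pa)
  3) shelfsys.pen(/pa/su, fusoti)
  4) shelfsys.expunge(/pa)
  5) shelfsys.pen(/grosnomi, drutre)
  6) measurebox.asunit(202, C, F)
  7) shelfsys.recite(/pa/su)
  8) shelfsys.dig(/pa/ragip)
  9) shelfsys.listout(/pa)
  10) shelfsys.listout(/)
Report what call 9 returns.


Answer: [ragip/, su]

Derivation:
# measurebox.asunit(91, s, week) ~> 13/86400
# shelfsys.dig(/pa) ~> ok
# shelfsys.pen(/pa/su, fusoti) ~> created
# shelfsys.expunge(/pa) ~> ToolError: not empty
# shelfsys.pen(/grosnomi, drutre) ~> created
# measurebox.asunit(202, C, F) ~> 1978/5
# shelfsys.recite(/pa/su) ~> fusoti
# shelfsys.dig(/pa/ragip) ~> ok
# shelfsys.listout(/pa) ~> [ragip/, su]
# shelfsys.listout(/) ~> [grosnomi, pa/]


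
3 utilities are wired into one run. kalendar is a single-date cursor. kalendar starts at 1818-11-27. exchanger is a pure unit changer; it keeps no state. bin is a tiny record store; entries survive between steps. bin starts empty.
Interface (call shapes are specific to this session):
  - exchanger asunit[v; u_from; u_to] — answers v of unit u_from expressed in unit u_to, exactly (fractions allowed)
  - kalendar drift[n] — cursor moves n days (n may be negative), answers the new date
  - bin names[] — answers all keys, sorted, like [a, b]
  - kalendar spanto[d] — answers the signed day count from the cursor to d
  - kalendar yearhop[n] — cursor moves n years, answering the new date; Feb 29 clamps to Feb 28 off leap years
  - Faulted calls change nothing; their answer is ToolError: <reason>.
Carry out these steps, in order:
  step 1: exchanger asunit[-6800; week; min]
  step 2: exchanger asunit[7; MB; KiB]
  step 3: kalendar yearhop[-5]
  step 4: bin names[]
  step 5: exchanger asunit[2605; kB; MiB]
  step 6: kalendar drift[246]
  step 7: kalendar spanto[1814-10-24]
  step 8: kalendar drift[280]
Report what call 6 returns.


Now I run exchanger asunit on v=-6800, u_from=week, u_to=min, giving -68544000.
I try exchanger asunit on v=7, u_from=MB, u_to=KiB: 109375/16.
I run kalendar yearhop on n=-5, which returns 1813-11-27.
Now I run bin names, which returns [].
Next I call exchanger asunit on v=2605, u_from=kB, u_to=MiB, which returns 325625/131072.
Then kalendar drift on n=246: 1814-07-31.
I try kalendar spanto on d=1814-10-24, and get 85.
I call kalendar drift on n=280, — result: 1815-05-07.

Answer: 1814-07-31


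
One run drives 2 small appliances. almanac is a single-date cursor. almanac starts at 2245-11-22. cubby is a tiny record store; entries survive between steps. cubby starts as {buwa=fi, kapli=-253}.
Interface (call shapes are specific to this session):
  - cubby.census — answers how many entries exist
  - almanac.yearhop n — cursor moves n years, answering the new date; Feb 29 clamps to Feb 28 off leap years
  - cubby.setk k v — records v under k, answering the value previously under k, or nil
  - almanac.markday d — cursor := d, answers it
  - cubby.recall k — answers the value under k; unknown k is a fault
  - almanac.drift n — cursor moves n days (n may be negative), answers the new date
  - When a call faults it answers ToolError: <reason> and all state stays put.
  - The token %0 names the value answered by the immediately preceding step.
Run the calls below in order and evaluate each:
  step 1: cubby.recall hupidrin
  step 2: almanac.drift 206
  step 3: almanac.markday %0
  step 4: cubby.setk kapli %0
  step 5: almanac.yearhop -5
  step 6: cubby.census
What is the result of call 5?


Answer: 2241-06-16

Derivation:
→ recall(k='hupidrin')
← ToolError: no such key hupidrin
→ drift(n='206')
← 2246-06-16
→ markday(d='%0')
← 2246-06-16
→ setk(k='kapli', v='%0')
← -253
→ yearhop(n='-5')
← 2241-06-16
→ census()
← 2


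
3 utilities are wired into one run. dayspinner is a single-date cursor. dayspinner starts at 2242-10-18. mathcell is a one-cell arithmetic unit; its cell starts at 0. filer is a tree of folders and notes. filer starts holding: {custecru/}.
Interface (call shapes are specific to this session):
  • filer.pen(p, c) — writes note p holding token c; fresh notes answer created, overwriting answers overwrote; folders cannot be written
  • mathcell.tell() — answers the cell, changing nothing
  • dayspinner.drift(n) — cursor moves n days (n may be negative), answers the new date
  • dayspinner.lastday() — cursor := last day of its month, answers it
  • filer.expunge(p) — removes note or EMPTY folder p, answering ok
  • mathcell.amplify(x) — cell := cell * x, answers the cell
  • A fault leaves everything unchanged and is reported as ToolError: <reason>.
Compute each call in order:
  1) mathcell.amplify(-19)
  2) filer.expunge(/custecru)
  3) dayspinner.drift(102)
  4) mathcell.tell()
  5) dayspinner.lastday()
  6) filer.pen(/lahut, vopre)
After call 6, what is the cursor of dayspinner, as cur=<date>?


Act: mathcell.amplify[x='-19']
Obs: 0
Act: filer.expunge[p='/custecru']
Obs: ok
Act: dayspinner.drift[n='102']
Obs: 2243-01-28
Act: mathcell.tell[]
Obs: 0
Act: dayspinner.lastday[]
Obs: 2243-01-31
Act: filer.pen[p='/lahut'; c='vopre']
Obs: created

Answer: cur=2243-01-31


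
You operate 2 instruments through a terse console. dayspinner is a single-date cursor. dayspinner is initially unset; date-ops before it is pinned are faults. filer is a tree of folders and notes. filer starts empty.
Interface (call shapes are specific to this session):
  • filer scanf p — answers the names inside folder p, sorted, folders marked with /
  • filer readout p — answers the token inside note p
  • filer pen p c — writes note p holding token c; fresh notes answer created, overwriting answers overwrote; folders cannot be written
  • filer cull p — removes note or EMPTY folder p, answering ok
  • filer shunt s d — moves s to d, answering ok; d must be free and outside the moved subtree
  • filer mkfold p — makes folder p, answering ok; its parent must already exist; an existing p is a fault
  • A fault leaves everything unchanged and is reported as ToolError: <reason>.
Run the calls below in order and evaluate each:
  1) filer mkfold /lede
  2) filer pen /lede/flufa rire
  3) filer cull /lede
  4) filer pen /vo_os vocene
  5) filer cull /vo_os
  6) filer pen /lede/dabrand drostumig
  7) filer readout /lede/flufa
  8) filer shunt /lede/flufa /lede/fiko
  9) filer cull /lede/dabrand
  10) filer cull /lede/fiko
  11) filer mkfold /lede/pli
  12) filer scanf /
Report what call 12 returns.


Answer: [lede/]

Derivation:
> filer mkfold p=/lede
[out] ok
> filer pen p=/lede/flufa c=rire
[out] created
> filer cull p=/lede
[out] ToolError: not empty
> filer pen p=/vo_os c=vocene
[out] created
> filer cull p=/vo_os
[out] ok
> filer pen p=/lede/dabrand c=drostumig
[out] created
> filer readout p=/lede/flufa
[out] rire
> filer shunt s=/lede/flufa d=/lede/fiko
[out] ok
> filer cull p=/lede/dabrand
[out] ok
> filer cull p=/lede/fiko
[out] ok
> filer mkfold p=/lede/pli
[out] ok
> filer scanf p=/
[out] [lede/]


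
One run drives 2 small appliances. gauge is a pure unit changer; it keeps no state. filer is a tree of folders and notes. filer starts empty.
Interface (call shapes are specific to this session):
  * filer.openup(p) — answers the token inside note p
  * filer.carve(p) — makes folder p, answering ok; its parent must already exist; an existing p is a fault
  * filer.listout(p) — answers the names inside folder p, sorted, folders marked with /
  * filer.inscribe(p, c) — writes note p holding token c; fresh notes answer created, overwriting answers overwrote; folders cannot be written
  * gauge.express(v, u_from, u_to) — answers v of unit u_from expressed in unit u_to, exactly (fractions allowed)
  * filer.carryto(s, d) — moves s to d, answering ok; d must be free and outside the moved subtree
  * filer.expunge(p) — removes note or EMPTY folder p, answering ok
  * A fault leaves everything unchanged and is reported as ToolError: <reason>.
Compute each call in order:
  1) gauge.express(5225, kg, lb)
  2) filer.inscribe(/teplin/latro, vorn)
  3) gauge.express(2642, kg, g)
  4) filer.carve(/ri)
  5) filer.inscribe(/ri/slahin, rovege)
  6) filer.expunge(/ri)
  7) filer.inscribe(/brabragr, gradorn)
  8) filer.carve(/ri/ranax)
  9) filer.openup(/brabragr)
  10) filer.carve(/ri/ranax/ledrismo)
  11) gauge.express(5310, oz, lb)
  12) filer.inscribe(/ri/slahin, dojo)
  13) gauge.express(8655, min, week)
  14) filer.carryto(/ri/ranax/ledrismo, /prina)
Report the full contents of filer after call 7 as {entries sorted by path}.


>> gauge.express(5225, kg, lb)
<< 47500000000/4123567
>> filer.inscribe(/teplin/latro, vorn)
<< ToolError: no parent
>> gauge.express(2642, kg, g)
<< 2642000
>> filer.carve(/ri)
<< ok
>> filer.inscribe(/ri/slahin, rovege)
<< created
>> filer.expunge(/ri)
<< ToolError: not empty
>> filer.inscribe(/brabragr, gradorn)
<< created
>> filer.carve(/ri/ranax)
<< ok
>> filer.openup(/brabragr)
<< gradorn
>> filer.carve(/ri/ranax/ledrismo)
<< ok
>> gauge.express(5310, oz, lb)
<< 2655/8
>> filer.inscribe(/ri/slahin, dojo)
<< overwrote
>> gauge.express(8655, min, week)
<< 577/672
>> filer.carryto(/ri/ranax/ledrismo, /prina)
<< ok

Answer: {brabragr=gradorn, ri/, ri/slahin=rovege}


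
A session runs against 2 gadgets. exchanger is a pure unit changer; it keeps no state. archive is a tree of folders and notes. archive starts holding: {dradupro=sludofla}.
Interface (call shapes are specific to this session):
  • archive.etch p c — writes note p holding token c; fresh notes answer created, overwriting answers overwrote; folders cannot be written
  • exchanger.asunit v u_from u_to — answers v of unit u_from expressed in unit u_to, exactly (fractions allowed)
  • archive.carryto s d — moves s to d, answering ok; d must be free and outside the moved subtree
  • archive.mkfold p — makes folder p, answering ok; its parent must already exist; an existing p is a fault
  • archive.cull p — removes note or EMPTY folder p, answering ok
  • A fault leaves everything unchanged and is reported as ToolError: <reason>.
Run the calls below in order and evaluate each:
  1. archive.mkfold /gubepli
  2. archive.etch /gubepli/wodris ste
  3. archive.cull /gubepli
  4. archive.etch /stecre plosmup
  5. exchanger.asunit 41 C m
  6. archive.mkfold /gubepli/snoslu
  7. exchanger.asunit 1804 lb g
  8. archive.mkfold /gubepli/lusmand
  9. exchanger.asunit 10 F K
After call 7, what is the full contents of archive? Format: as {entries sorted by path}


Answer: {dradupro=sludofla, gubepli/, gubepli/snoslu/, gubepli/wodris=ste, stecre=plosmup}

Derivation:
CALL mkfold[p: /gubepli]
RET  ok
CALL etch[p: /gubepli/wodris; c: ste]
RET  created
CALL cull[p: /gubepli]
RET  ToolError: not empty
CALL etch[p: /stecre; c: plosmup]
RET  created
CALL asunit[v: 41; u_from: C; u_to: m]
RET  ToolError: incompatible units
CALL mkfold[p: /gubepli/snoslu]
RET  ok
CALL asunit[v: 1804; u_from: lb; u_to: g]
RET  20457015887/25000
CALL mkfold[p: /gubepli/lusmand]
RET  ok
CALL asunit[v: 10; u_from: F; u_to: K]
RET  46967/180


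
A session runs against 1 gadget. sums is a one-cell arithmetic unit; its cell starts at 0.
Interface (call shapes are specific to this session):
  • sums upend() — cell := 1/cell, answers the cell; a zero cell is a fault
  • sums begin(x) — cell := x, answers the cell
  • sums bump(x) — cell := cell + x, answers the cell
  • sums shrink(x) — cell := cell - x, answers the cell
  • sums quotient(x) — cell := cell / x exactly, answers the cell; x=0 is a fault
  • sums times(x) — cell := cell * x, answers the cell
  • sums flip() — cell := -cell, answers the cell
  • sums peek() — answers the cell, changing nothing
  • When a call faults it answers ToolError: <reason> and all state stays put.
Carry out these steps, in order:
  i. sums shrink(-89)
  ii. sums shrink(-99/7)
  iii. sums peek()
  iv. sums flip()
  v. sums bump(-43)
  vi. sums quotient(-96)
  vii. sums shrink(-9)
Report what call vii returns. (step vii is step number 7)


;; 1. sums shrink(-89) == 89
;; 2. sums shrink(-99/7) == 722/7
;; 3. sums peek() == 722/7
;; 4. sums flip() == -722/7
;; 5. sums bump(-43) == -1023/7
;; 6. sums quotient(-96) == 341/224
;; 7. sums shrink(-9) == 2357/224

Answer: 2357/224


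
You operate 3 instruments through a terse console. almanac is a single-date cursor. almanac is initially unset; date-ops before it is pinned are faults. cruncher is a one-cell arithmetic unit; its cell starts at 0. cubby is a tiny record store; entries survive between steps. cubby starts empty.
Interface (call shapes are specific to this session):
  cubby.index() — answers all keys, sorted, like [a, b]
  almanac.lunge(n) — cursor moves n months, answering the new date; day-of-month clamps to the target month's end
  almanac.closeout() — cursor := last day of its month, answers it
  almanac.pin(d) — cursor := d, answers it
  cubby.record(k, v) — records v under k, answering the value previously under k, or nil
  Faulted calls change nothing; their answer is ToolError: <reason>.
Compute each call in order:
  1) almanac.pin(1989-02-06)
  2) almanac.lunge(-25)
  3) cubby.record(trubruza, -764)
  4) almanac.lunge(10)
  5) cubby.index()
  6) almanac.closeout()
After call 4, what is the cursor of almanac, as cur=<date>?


% 1. almanac.pin(d=1989-02-06) -> 1989-02-06
% 2. almanac.lunge(n=-25) -> 1987-01-06
% 3. cubby.record(k=trubruza, v=-764) -> nil
% 4. almanac.lunge(n=10) -> 1987-11-06
% 5. cubby.index() -> [trubruza]
% 6. almanac.closeout() -> 1987-11-30

Answer: cur=1987-11-06


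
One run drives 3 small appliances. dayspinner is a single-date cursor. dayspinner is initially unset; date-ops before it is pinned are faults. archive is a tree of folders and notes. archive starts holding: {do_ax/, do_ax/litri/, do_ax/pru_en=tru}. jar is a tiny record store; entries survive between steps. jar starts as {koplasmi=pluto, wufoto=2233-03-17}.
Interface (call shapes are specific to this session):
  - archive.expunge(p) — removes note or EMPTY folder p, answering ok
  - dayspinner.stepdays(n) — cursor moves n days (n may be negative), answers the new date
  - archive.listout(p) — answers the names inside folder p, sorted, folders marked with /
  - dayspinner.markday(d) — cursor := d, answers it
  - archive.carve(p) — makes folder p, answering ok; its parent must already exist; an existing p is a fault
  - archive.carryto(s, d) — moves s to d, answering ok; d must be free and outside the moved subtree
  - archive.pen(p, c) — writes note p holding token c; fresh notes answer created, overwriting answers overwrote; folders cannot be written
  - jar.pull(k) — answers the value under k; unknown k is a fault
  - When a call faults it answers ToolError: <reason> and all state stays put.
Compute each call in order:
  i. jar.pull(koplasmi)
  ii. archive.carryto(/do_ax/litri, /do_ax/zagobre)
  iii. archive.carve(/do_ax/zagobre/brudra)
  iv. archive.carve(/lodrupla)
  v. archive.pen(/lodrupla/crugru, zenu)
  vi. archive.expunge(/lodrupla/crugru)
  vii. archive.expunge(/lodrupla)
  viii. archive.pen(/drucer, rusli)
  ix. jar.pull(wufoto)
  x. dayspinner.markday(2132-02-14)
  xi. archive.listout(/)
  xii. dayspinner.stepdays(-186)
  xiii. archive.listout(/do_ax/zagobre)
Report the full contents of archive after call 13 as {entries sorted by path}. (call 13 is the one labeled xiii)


Answer: {do_ax/, do_ax/pru_en=tru, do_ax/zagobre/, do_ax/zagobre/brudra/, drucer=rusli}

Derivation:
// jar.pull(k: koplasmi) : pluto
// archive.carryto(s: /do_ax/litri, d: /do_ax/zagobre) : ok
// archive.carve(p: /do_ax/zagobre/brudra) : ok
// archive.carve(p: /lodrupla) : ok
// archive.pen(p: /lodrupla/crugru, c: zenu) : created
// archive.expunge(p: /lodrupla/crugru) : ok
// archive.expunge(p: /lodrupla) : ok
// archive.pen(p: /drucer, c: rusli) : created
// jar.pull(k: wufoto) : 2233-03-17
// dayspinner.markday(d: 2132-02-14) : 2132-02-14
// archive.listout(p: /) : [do_ax/, drucer]
// dayspinner.stepdays(n: -186) : 2131-08-12
// archive.listout(p: /do_ax/zagobre) : [brudra/]


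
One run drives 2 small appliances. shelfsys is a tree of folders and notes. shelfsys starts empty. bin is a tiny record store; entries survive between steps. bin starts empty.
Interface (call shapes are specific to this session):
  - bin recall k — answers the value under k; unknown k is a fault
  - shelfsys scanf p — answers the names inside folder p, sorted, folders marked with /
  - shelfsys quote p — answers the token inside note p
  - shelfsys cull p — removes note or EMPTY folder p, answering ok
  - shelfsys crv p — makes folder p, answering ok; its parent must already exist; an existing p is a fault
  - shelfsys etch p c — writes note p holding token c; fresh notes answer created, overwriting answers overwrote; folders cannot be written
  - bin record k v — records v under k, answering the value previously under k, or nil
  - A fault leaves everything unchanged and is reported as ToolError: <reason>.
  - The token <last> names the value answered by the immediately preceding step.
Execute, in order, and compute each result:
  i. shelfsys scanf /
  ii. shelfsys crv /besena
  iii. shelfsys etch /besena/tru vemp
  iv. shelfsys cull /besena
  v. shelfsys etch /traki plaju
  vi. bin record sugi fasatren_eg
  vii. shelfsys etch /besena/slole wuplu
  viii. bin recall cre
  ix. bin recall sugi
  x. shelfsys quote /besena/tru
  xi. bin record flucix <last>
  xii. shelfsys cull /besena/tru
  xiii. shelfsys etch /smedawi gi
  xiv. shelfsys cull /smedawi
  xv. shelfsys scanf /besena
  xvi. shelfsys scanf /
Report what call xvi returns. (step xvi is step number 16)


Answer: [besena/, traki]

Derivation:
$ shelfsys scanf p=/
:: []
$ shelfsys crv p=/besena
:: ok
$ shelfsys etch p=/besena/tru c=vemp
:: created
$ shelfsys cull p=/besena
:: ToolError: not empty
$ shelfsys etch p=/traki c=plaju
:: created
$ bin record k=sugi v=fasatren_eg
:: nil
$ shelfsys etch p=/besena/slole c=wuplu
:: created
$ bin recall k=cre
:: ToolError: no such key cre
$ bin recall k=sugi
:: fasatren_eg
$ shelfsys quote p=/besena/tru
:: vemp
$ bin record k=flucix v=<last>
:: nil
$ shelfsys cull p=/besena/tru
:: ok
$ shelfsys etch p=/smedawi c=gi
:: created
$ shelfsys cull p=/smedawi
:: ok
$ shelfsys scanf p=/besena
:: [slole]
$ shelfsys scanf p=/
:: [besena/, traki]


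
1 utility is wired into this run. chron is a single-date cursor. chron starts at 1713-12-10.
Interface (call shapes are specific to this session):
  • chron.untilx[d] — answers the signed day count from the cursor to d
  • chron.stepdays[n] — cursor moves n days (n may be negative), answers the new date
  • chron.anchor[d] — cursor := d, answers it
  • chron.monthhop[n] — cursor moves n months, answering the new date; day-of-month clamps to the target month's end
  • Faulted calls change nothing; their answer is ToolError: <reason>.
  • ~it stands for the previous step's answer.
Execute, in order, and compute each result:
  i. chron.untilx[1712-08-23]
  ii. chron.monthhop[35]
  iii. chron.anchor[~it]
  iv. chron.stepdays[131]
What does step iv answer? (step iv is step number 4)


# untilx(d: 1712-08-23) => -474
# monthhop(n: 35) => 1716-11-10
# anchor(d: ~it) => 1716-11-10
# stepdays(n: 131) => 1717-03-21

Answer: 1717-03-21


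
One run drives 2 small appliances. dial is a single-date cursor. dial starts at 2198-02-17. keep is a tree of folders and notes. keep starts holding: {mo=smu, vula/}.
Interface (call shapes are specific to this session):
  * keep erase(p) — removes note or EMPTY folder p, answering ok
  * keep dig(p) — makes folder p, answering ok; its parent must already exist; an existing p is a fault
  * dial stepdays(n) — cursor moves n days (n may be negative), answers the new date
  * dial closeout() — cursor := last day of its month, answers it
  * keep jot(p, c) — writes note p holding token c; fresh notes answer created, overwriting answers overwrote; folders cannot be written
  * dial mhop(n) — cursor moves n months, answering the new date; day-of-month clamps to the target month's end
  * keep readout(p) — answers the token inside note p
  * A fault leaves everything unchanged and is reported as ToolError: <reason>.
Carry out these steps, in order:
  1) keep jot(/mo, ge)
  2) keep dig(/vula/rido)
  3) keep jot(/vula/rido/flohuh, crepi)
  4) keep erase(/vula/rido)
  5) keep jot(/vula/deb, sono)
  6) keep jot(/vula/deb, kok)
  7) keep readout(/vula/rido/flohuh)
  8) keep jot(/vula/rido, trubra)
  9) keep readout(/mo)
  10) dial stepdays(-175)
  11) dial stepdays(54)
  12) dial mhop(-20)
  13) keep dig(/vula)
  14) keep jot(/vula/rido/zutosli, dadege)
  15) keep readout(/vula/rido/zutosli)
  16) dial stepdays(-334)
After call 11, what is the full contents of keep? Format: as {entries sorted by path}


I run keep jot on p='/mo', c='ge', → overwrote.
I use keep dig on p='/vula/rido', — result: ok.
Using keep jot on p='/vula/rido/flohuh', c='crepi', giving created.
Next I call keep erase on p='/vula/rido', — result: ToolError: not empty.
Using keep jot on p='/vula/deb', c='sono', which returns created.
Now I run keep jot on p='/vula/deb', c='kok', — result: overwrote.
Next I call keep readout on p='/vula/rido/flohuh', and get crepi.
Using keep jot on p='/vula/rido', c='trubra': ToolError: is a directory.
Invoking keep readout on p='/mo', and observe ge.
I invoke dial stepdays on n='-175', and observe 2197-08-26.
I invoke dial stepdays on n='54', which returns 2197-10-19.
I try dial mhop on n='-20', yielding 2196-02-19.
I invoke keep dig on p='/vula', and see ToolError: exists.
I invoke keep jot on p='/vula/rido/zutosli', c='dadege', and get created.
Now I run keep readout on p='/vula/rido/zutosli', yielding dadege.
Now I run dial stepdays on n='-334', and observe 2195-03-22.

Answer: {mo=ge, vula/, vula/deb=kok, vula/rido/, vula/rido/flohuh=crepi}


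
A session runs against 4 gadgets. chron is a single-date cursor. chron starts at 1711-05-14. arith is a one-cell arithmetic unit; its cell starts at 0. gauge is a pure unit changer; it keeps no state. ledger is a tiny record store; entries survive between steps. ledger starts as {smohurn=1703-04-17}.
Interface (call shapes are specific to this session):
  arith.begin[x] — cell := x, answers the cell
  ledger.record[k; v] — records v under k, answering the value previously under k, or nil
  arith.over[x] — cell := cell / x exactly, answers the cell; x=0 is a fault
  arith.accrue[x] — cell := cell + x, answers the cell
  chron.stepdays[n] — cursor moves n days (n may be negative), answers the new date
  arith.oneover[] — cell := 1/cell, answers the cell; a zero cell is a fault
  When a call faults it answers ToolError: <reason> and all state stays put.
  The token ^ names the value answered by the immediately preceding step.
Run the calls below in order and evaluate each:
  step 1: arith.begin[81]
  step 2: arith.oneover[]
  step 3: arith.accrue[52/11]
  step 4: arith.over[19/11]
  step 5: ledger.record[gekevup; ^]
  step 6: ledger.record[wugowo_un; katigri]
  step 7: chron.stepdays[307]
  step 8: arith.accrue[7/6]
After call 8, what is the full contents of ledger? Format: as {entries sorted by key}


Answer: {gekevup=4223/1539, smohurn=1703-04-17, wugowo_un=katigri}

Derivation:
==> arith.begin(x=81)
<== 81
==> arith.oneover()
<== 1/81
==> arith.accrue(x=52/11)
<== 4223/891
==> arith.over(x=19/11)
<== 4223/1539
==> ledger.record(k=gekevup, v=^)
<== nil
==> ledger.record(k=wugowo_un, v=katigri)
<== nil
==> chron.stepdays(n=307)
<== 1712-03-16
==> arith.accrue(x=7/6)
<== 12037/3078


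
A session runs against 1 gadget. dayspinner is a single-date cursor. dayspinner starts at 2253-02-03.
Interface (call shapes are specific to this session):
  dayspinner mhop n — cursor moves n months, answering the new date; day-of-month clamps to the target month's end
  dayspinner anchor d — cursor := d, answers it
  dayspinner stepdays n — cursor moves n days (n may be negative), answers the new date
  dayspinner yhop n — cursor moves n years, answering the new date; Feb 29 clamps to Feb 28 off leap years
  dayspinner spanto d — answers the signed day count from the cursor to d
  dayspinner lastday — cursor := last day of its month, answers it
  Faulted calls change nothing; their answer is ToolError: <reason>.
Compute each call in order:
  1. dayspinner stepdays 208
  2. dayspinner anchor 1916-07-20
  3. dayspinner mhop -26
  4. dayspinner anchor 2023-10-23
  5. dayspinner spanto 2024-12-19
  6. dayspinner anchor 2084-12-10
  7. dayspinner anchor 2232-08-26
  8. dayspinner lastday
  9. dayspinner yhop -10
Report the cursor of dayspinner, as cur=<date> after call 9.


Answer: cur=2222-08-31

Derivation:
-> dayspinner stepdays(n: 208)
<- 2253-08-30
-> dayspinner anchor(d: 1916-07-20)
<- 1916-07-20
-> dayspinner mhop(n: -26)
<- 1914-05-20
-> dayspinner anchor(d: 2023-10-23)
<- 2023-10-23
-> dayspinner spanto(d: 2024-12-19)
<- 423
-> dayspinner anchor(d: 2084-12-10)
<- 2084-12-10
-> dayspinner anchor(d: 2232-08-26)
<- 2232-08-26
-> dayspinner lastday()
<- 2232-08-31
-> dayspinner yhop(n: -10)
<- 2222-08-31


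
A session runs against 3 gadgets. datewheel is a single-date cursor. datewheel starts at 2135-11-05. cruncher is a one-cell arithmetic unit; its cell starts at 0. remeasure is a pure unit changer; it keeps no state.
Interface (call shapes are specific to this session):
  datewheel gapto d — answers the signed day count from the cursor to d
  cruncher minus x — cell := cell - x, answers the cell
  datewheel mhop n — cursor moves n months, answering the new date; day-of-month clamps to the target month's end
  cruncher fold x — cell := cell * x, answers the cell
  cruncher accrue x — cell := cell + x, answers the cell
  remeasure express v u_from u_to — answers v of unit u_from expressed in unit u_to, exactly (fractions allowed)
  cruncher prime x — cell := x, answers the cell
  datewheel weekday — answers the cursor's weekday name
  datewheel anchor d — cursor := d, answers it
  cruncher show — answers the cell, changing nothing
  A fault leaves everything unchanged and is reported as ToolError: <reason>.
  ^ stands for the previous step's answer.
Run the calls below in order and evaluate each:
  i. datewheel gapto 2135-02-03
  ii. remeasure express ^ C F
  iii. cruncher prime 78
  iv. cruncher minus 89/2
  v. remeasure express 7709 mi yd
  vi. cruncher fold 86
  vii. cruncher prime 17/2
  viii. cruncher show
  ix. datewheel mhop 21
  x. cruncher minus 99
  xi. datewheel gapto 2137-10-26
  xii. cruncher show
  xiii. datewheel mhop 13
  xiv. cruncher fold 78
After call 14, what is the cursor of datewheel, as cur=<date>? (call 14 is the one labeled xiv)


I invoke datewheel gapto on d=2135-02-03, and observe -275.
Calling remeasure express on v=^, u_from=C, u_to=F, → -463.
Calling cruncher prime on x=78, yielding 78.
I call cruncher minus on x=89/2, which returns 67/2.
Calling remeasure express on v=7709, u_from=mi, u_to=yd, yielding 13567840.
Now I run cruncher fold on x=86, → 2881.
I run cruncher prime on x=17/2, which returns 17/2.
Using cruncher show, → 17/2.
I run datewheel mhop on n=21, and see 2137-08-05.
Using cruncher minus on x=99: -181/2.
Next I call datewheel gapto on d=2137-10-26: 82.
Using cruncher show(): -181/2.
Next I call datewheel mhop on n=13, and get 2138-09-05.
Now I run cruncher fold on x=78, yielding -7059.

Answer: cur=2138-09-05


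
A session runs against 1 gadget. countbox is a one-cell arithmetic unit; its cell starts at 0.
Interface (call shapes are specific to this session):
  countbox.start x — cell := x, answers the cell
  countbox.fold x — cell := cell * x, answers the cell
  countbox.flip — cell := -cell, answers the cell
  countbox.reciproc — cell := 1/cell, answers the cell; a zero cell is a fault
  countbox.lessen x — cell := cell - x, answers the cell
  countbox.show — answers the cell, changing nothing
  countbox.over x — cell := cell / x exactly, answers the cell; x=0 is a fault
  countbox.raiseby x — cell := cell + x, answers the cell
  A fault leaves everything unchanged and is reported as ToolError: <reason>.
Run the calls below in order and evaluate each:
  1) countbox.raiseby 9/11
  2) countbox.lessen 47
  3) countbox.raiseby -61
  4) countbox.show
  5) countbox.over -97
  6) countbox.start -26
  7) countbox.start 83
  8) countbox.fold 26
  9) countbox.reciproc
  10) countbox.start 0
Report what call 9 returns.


Answer: 1/2158

Derivation:
% 1. raiseby(9/11) -> 9/11
% 2. lessen(47) -> -508/11
% 3. raiseby(-61) -> -1179/11
% 4. show() -> -1179/11
% 5. over(-97) -> 1179/1067
% 6. start(-26) -> -26
% 7. start(83) -> 83
% 8. fold(26) -> 2158
% 9. reciproc() -> 1/2158
% 10. start(0) -> 0


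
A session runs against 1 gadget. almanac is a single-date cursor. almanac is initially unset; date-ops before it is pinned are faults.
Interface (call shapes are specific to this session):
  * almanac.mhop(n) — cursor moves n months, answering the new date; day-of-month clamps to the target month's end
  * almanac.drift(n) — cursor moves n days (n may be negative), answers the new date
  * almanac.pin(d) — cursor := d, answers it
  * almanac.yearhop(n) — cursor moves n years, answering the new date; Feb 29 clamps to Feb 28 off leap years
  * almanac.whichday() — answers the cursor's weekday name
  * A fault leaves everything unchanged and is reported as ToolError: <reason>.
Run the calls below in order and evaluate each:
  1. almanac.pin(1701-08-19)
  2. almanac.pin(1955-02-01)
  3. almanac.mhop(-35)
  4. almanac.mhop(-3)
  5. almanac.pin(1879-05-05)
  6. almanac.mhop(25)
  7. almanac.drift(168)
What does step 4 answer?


Answer: 1951-12-01

Derivation:
~$ pin d=1701-08-19
= 1701-08-19
~$ pin d=1955-02-01
= 1955-02-01
~$ mhop n=-35
= 1952-03-01
~$ mhop n=-3
= 1951-12-01
~$ pin d=1879-05-05
= 1879-05-05
~$ mhop n=25
= 1881-06-05
~$ drift n=168
= 1881-11-20


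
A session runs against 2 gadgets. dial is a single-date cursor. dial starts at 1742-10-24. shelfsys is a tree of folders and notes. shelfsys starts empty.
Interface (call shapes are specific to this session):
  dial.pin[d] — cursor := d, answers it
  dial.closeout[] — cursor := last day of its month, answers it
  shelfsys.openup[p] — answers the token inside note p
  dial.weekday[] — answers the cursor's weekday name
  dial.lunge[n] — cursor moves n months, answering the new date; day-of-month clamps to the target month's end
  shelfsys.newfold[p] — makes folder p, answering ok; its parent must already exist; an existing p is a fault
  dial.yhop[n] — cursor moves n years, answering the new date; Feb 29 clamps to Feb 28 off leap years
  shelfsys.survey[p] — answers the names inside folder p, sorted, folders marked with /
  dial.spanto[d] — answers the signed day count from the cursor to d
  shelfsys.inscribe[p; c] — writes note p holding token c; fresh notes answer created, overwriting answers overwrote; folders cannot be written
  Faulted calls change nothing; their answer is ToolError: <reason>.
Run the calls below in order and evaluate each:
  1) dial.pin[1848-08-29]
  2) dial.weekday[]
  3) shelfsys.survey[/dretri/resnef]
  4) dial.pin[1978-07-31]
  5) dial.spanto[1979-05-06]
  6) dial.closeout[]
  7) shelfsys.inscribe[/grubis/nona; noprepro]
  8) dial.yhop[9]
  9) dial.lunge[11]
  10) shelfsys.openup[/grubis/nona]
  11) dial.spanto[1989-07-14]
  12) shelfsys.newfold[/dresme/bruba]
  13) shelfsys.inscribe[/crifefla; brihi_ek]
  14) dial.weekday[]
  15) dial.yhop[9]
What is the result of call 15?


Answer: 1997-06-30

Derivation:
! dial.pin(d=1848-08-29) => 1848-08-29
! dial.weekday() => Tuesday
! shelfsys.survey(p=/dretri/resnef) => ToolError: not found
! dial.pin(d=1978-07-31) => 1978-07-31
! dial.spanto(d=1979-05-06) => 279
! dial.closeout() => 1978-07-31
! shelfsys.inscribe(p=/grubis/nona, c=noprepro) => ToolError: no parent
! dial.yhop(n=9) => 1987-07-31
! dial.lunge(n=11) => 1988-06-30
! shelfsys.openup(p=/grubis/nona) => ToolError: not found
! dial.spanto(d=1989-07-14) => 379
! shelfsys.newfold(p=/dresme/bruba) => ToolError: no parent
! shelfsys.inscribe(p=/crifefla, c=brihi_ek) => created
! dial.weekday() => Thursday
! dial.yhop(n=9) => 1997-06-30


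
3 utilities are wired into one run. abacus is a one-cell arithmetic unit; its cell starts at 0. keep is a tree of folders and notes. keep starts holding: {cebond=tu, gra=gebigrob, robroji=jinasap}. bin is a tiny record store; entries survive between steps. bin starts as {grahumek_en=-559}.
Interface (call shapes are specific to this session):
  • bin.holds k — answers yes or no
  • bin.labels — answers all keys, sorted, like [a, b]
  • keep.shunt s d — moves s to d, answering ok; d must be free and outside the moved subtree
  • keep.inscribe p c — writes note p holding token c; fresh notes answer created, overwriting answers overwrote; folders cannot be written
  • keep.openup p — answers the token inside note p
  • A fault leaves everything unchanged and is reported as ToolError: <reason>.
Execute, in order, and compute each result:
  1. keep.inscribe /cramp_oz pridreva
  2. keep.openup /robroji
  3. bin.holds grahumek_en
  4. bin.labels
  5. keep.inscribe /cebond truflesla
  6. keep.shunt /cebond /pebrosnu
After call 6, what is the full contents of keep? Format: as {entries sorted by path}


Answer: {cramp_oz=pridreva, gra=gebigrob, pebrosnu=truflesla, robroji=jinasap}

Derivation:
→ inscribe(p→/cramp_oz, c→pridreva)
← created
→ openup(p→/robroji)
← jinasap
→ holds(k→grahumek_en)
← yes
→ labels()
← [grahumek_en]
→ inscribe(p→/cebond, c→truflesla)
← overwrote
→ shunt(s→/cebond, d→/pebrosnu)
← ok


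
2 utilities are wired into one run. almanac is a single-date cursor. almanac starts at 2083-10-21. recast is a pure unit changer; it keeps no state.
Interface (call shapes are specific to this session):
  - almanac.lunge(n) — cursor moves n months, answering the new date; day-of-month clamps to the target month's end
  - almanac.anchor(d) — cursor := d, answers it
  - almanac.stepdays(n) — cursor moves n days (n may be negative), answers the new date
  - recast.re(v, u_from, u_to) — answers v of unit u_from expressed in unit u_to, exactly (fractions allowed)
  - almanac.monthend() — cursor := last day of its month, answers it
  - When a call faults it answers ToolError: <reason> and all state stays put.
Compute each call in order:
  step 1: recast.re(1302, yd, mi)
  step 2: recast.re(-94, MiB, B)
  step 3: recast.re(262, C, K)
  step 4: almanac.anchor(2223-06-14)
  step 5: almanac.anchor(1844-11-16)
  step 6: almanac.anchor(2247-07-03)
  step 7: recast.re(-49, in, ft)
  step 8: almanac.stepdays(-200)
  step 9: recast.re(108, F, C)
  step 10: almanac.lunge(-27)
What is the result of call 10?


> recast.re v: 1302 u_from: yd u_to: mi
  651/880
> recast.re v: -94 u_from: MiB u_to: B
  -98566144
> recast.re v: 262 u_from: C u_to: K
  10703/20
> almanac.anchor d: 2223-06-14
  2223-06-14
> almanac.anchor d: 1844-11-16
  1844-11-16
> almanac.anchor d: 2247-07-03
  2247-07-03
> recast.re v: -49 u_from: in u_to: ft
  -49/12
> almanac.stepdays n: -200
  2246-12-15
> recast.re v: 108 u_from: F u_to: C
  380/9
> almanac.lunge n: -27
  2244-09-15

Answer: 2244-09-15


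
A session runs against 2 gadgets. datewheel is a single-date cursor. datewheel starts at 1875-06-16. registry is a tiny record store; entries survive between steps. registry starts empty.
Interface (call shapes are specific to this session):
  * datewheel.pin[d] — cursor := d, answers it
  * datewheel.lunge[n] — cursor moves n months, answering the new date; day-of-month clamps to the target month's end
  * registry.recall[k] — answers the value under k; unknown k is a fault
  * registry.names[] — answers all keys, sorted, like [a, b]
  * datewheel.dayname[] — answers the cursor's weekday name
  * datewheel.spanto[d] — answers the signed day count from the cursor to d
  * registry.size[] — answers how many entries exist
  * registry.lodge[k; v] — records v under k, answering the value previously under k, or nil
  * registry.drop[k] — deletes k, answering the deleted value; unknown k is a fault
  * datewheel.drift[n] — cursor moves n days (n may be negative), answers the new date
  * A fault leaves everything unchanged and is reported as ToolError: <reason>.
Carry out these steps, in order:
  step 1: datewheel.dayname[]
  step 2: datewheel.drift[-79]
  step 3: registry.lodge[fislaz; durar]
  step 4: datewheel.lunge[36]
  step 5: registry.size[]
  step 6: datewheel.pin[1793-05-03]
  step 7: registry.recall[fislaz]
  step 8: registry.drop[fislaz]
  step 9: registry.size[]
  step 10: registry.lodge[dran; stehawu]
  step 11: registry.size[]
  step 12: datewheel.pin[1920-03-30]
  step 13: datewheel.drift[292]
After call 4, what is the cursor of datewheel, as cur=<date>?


Answer: cur=1878-03-29

Derivation:
// datewheel.dayname() : Wednesday
// datewheel.drift(-79) : 1875-03-29
// registry.lodge(fislaz, durar) : nil
// datewheel.lunge(36) : 1878-03-29
// registry.size() : 1
// datewheel.pin(1793-05-03) : 1793-05-03
// registry.recall(fislaz) : durar
// registry.drop(fislaz) : durar
// registry.size() : 0
// registry.lodge(dran, stehawu) : nil
// registry.size() : 1
// datewheel.pin(1920-03-30) : 1920-03-30
// datewheel.drift(292) : 1921-01-16
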